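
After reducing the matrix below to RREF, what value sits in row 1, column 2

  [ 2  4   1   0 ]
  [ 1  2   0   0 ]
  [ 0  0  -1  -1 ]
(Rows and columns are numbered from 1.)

2

ρ1 ← 1/2·ρ1
  [ 1  2  1/2   0 ]
  [ 1  2    0   0 ]
  [ 0  0   -1  -1 ]
ρ2 ← ρ2 − ρ1
  [ 1  2   1/2   0 ]
  [ 0  0  -1/2   0 ]
  [ 0  0    -1  -1 ]
ρ2 ← -2·ρ2
  [ 1  2  1/2   0 ]
  [ 0  0    1   0 ]
  [ 0  0   -1  -1 ]
ρ3 ← ρ3 + ρ2
  [ 1  2  1/2   0 ]
  [ 0  0    1   0 ]
  [ 0  0    0  -1 ]
ρ3 ← -1·ρ3
  [ 1  2  1/2  0 ]
  [ 0  0    1  0 ]
  [ 0  0    0  1 ]
ρ1 ← ρ1 − 1/2·ρ2
  [ 1  2  0  0 ]
  [ 0  0  1  0 ]
  [ 0  0  0  1 ]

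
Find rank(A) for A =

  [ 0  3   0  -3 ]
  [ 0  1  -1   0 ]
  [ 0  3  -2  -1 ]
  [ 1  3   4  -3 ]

rank = 3

R1 ↔ R4
  [ 1  3   4  -3 ]
  [ 0  1  -1   0 ]
  [ 0  3  -2  -1 ]
  [ 0  3   0  -3 ]
R3 := R3 − 3·R2
  [ 1  3   4  -3 ]
  [ 0  1  -1   0 ]
  [ 0  0   1  -1 ]
  [ 0  3   0  -3 ]
R4 := R4 − 3·R2
  [ 1  3   4  -3 ]
  [ 0  1  -1   0 ]
  [ 0  0   1  -1 ]
  [ 0  0   3  -3 ]
R4 := R4 − 3·R3
  [ 1  3   4  -3 ]
  [ 0  1  -1   0 ]
  [ 0  0   1  -1 ]
  [ 0  0   0   0 ]
R2 := R2 + R3
  [ 1  3  4  -3 ]
  [ 0  1  0  -1 ]
  [ 0  0  1  -1 ]
  [ 0  0  0   0 ]
R1 := R1 − 4·R3
  [ 1  3  0   1 ]
  [ 0  1  0  -1 ]
  [ 0  0  1  -1 ]
  [ 0  0  0   0 ]
R1 := R1 − 3·R2
  [ 1  0  0   4 ]
  [ 0  1  0  -1 ]
  [ 0  0  1  -1 ]
  [ 0  0  0   0 ]
The reduced form has 3 nonzero rows.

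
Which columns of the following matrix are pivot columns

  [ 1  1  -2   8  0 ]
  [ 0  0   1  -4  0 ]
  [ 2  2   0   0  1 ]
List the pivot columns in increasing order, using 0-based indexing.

0, 2, 4

R3 → R3 − 2·R1
  [ 1  1  -2    8  0 ]
  [ 0  0   1   -4  0 ]
  [ 0  0   4  -16  1 ]
R3 → R3 − 4·R2
  [ 1  1  -2   8  0 ]
  [ 0  0   1  -4  0 ]
  [ 0  0   0   0  1 ]
R1 → R1 + 2·R2
  [ 1  1  0   0  0 ]
  [ 0  0  1  -4  0 ]
  [ 0  0  0   0  1 ]
Pivot columns are the columns containing a leading 1.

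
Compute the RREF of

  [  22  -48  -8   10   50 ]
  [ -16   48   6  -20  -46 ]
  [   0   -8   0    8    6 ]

[[1, 0, 0, -1, 1], [0, 1, 0, -1, -3/4], [0, 0, 1, 2, 1]]

R1 ← 1/22·R1
  [   1  -24/11  -4/11  5/11  25/11 ]
  [ -16      48      6   -20    -46 ]
  [   0      -8      0     8      6 ]
R2 ← R2 + 16·R1
  [ 1  -24/11  -4/11     5/11    25/11 ]
  [ 0  144/11   2/11  -140/11  -106/11 ]
  [ 0      -8      0        8        6 ]
R2 ← 11/144·R2
  [ 1  -24/11  -4/11    5/11   25/11 ]
  [ 0       1   1/72  -35/36  -53/72 ]
  [ 0      -8      0       8       6 ]
R3 ← R3 + 8·R2
  [ 1  -24/11  -4/11    5/11   25/11 ]
  [ 0       1   1/72  -35/36  -53/72 ]
  [ 0       0    1/9     2/9     1/9 ]
R3 ← 9·R3
  [ 1  -24/11  -4/11    5/11   25/11 ]
  [ 0       1   1/72  -35/36  -53/72 ]
  [ 0       0      1       2       1 ]
R2 ← R2 − 1/72·R3
  [ 1  -24/11  -4/11  5/11  25/11 ]
  [ 0       1      0    -1   -3/4 ]
  [ 0       0      1     2      1 ]
R1 ← R1 + 4/11·R3
  [ 1  -24/11  0  13/11  29/11 ]
  [ 0       1  0     -1   -3/4 ]
  [ 0       0  1      2      1 ]
R1 ← R1 + 24/11·R2
  [ 1  0  0  -1     1 ]
  [ 0  1  0  -1  -3/4 ]
  [ 0  0  1   2     1 ]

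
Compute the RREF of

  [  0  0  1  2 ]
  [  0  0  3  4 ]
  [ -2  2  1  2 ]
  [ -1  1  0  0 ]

R1 <-> R3
  [ -2  2  1  2 ]
  [  0  0  3  4 ]
  [  0  0  1  2 ]
  [ -1  1  0  0 ]
R1 ← -1/2·R1
  [  1  -1  -1/2  -1 ]
  [  0   0     3   4 ]
  [  0   0     1   2 ]
  [ -1   1     0   0 ]
R4 ← R4 + R1
  [ 1  -1  -1/2  -1 ]
  [ 0   0     3   4 ]
  [ 0   0     1   2 ]
  [ 0   0  -1/2  -1 ]
R2 ← 1/3·R2
  [ 1  -1  -1/2   -1 ]
  [ 0   0     1  4/3 ]
  [ 0   0     1    2 ]
  [ 0   0  -1/2   -1 ]
R3 ← R3 − R2
  [ 1  -1  -1/2   -1 ]
  [ 0   0     1  4/3 ]
  [ 0   0     0  2/3 ]
  [ 0   0  -1/2   -1 ]
R4 ← R4 + 1/2·R2
  [ 1  -1  -1/2    -1 ]
  [ 0   0     1   4/3 ]
  [ 0   0     0   2/3 ]
  [ 0   0     0  -1/3 ]
R3 ← 3/2·R3
  [ 1  -1  -1/2    -1 ]
  [ 0   0     1   4/3 ]
  [ 0   0     0     1 ]
  [ 0   0     0  -1/3 ]
R4 ← R4 + 1/3·R3
  [ 1  -1  -1/2   -1 ]
  [ 0   0     1  4/3 ]
  [ 0   0     0    1 ]
  [ 0   0     0    0 ]
R2 ← R2 − 4/3·R3
  [ 1  -1  -1/2  -1 ]
  [ 0   0     1   0 ]
  [ 0   0     0   1 ]
  [ 0   0     0   0 ]
R1 ← R1 + R3
  [ 1  -1  -1/2  0 ]
  [ 0   0     1  0 ]
  [ 0   0     0  1 ]
  [ 0   0     0  0 ]
R1 ← R1 + 1/2·R2
  [ 1  -1  0  0 ]
  [ 0   0  1  0 ]
  [ 0   0  0  1 ]
  [ 0   0  0  0 ]

[[1, -1, 0, 0], [0, 0, 1, 0], [0, 0, 0, 1], [0, 0, 0, 0]]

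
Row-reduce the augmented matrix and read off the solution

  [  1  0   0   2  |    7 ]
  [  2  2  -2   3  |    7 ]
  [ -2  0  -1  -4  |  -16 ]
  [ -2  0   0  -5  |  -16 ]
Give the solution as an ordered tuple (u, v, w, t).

R2 := R2 − 2·R1
R3 := R3 + 2·R1
R4 := R4 + 2·R1
R2 := 1/2·R2
R3 := -1·R3
R4 := -1·R4
R2 := R2 + 1/2·R4
R1 := R1 − 2·R4
R2 := R2 + R3
Reading off the last column: u = 3, v = -1/2, w = 2, t = 2.

(3, -1/2, 2, 2)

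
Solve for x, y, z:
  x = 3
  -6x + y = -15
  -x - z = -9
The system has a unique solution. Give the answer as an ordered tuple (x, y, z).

Form the augmented matrix and row-reduce:
  [  1  0   0  |    3 ]
  [ -6  1   0  |  -15 ]
  [ -1  0  -1  |   -9 ]
Add 6 times r1 to r2.
  [  1  0   0  |   3 ]
  [  0  1   0  |   3 ]
  [ -1  0  -1  |  -9 ]
Add r1 to r3.
  [ 1  0   0  |   3 ]
  [ 0  1   0  |   3 ]
  [ 0  0  -1  |  -6 ]
Multiply r3 by -1.
  [ 1  0  0  |  3 ]
  [ 0  1  0  |  3 ]
  [ 0  0  1  |  6 ]
Reading off the last column: x = 3, y = 3, z = 6.

(3, 3, 6)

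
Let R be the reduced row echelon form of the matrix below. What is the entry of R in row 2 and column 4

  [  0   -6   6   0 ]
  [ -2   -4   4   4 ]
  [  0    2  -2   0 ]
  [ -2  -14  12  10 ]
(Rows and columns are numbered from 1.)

-3

R1 ↔ R2
  [ -2   -4   4   4 ]
  [  0   -6   6   0 ]
  [  0    2  -2   0 ]
  [ -2  -14  12  10 ]
R1 -> -1/2·R1
  [  1    2  -2  -2 ]
  [  0   -6   6   0 ]
  [  0    2  -2   0 ]
  [ -2  -14  12  10 ]
R4 -> R4 + 2·R1
  [ 1    2  -2  -2 ]
  [ 0   -6   6   0 ]
  [ 0    2  -2   0 ]
  [ 0  -10   8   6 ]
R2 -> -1/6·R2
  [ 1    2  -2  -2 ]
  [ 0    1  -1   0 ]
  [ 0    2  -2   0 ]
  [ 0  -10   8   6 ]
R3 -> R3 − 2·R2
  [ 1    2  -2  -2 ]
  [ 0    1  -1   0 ]
  [ 0    0   0   0 ]
  [ 0  -10   8   6 ]
R4 -> R4 + 10·R2
  [ 1  2  -2  -2 ]
  [ 0  1  -1   0 ]
  [ 0  0   0   0 ]
  [ 0  0  -2   6 ]
R3 ↔ R4
  [ 1  2  -2  -2 ]
  [ 0  1  -1   0 ]
  [ 0  0  -2   6 ]
  [ 0  0   0   0 ]
R3 -> -1/2·R3
  [ 1  2  -2  -2 ]
  [ 0  1  -1   0 ]
  [ 0  0   1  -3 ]
  [ 0  0   0   0 ]
R2 -> R2 + R3
  [ 1  2  -2  -2 ]
  [ 0  1   0  -3 ]
  [ 0  0   1  -3 ]
  [ 0  0   0   0 ]
R1 -> R1 + 2·R3
  [ 1  2  0  -8 ]
  [ 0  1  0  -3 ]
  [ 0  0  1  -3 ]
  [ 0  0  0   0 ]
R1 -> R1 − 2·R2
  [ 1  0  0  -2 ]
  [ 0  1  0  -3 ]
  [ 0  0  1  -3 ]
  [ 0  0  0   0 ]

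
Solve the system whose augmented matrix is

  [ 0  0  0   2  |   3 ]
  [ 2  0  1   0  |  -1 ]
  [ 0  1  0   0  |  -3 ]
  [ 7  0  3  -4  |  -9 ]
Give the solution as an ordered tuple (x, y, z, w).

Swap r1 and r2.
  [ 2  0  1   0  |  -1 ]
  [ 0  0  0   2  |   3 ]
  [ 0  1  0   0  |  -3 ]
  [ 7  0  3  -4  |  -9 ]
Multiply r1 by 1/2.
  [ 1  0  1/2   0  |  -1/2 ]
  [ 0  0    0   2  |     3 ]
  [ 0  1    0   0  |    -3 ]
  [ 7  0    3  -4  |    -9 ]
Subtract 7 times r1 from r4.
  [ 1  0   1/2   0  |   -1/2 ]
  [ 0  0     0   2  |      3 ]
  [ 0  1     0   0  |     -3 ]
  [ 0  0  -1/2  -4  |  -11/2 ]
Swap r2 and r3.
  [ 1  0   1/2   0  |   -1/2 ]
  [ 0  1     0   0  |     -3 ]
  [ 0  0     0   2  |      3 ]
  [ 0  0  -1/2  -4  |  -11/2 ]
Swap r3 and r4.
  [ 1  0   1/2   0  |   -1/2 ]
  [ 0  1     0   0  |     -3 ]
  [ 0  0  -1/2  -4  |  -11/2 ]
  [ 0  0     0   2  |      3 ]
Multiply r3 by -2.
  [ 1  0  1/2  0  |  -1/2 ]
  [ 0  1    0  0  |    -3 ]
  [ 0  0    1  8  |    11 ]
  [ 0  0    0  2  |     3 ]
Multiply r4 by 1/2.
  [ 1  0  1/2  0  |  -1/2 ]
  [ 0  1    0  0  |    -3 ]
  [ 0  0    1  8  |    11 ]
  [ 0  0    0  1  |   3/2 ]
Subtract 8 times r4 from r3.
  [ 1  0  1/2  0  |  -1/2 ]
  [ 0  1    0  0  |    -3 ]
  [ 0  0    1  0  |    -1 ]
  [ 0  0    0  1  |   3/2 ]
Subtract 1/2 times r3 from r1.
  [ 1  0  0  0  |    0 ]
  [ 0  1  0  0  |   -3 ]
  [ 0  0  1  0  |   -1 ]
  [ 0  0  0  1  |  3/2 ]
Reading off the last column: x = 0, y = -3, z = -1, w = 3/2.

(0, -3, -1, 3/2)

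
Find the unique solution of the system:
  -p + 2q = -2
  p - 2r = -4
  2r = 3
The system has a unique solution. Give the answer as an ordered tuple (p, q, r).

(-1, -3/2, 3/2)

Form the augmented matrix and row-reduce:
  [ -1  2   0  |  -2 ]
  [  1  0  -2  |  -4 ]
  [  0  0   2  |   3 ]
ρ1 := -1·ρ1
  [ 1  -2   0  |   2 ]
  [ 1   0  -2  |  -4 ]
  [ 0   0   2  |   3 ]
ρ2 := ρ2 − ρ1
  [ 1  -2   0  |   2 ]
  [ 0   2  -2  |  -6 ]
  [ 0   0   2  |   3 ]
ρ2 := 1/2·ρ2
  [ 1  -2   0  |   2 ]
  [ 0   1  -1  |  -3 ]
  [ 0   0   2  |   3 ]
ρ3 := 1/2·ρ3
  [ 1  -2   0  |    2 ]
  [ 0   1  -1  |   -3 ]
  [ 0   0   1  |  3/2 ]
ρ2 := ρ2 + ρ3
  [ 1  -2  0  |     2 ]
  [ 0   1  0  |  -3/2 ]
  [ 0   0  1  |   3/2 ]
ρ1 := ρ1 + 2·ρ2
  [ 1  0  0  |    -1 ]
  [ 0  1  0  |  -3/2 ]
  [ 0  0  1  |   3/2 ]
Reading off the last column: p = -1, q = -3/2, r = 3/2.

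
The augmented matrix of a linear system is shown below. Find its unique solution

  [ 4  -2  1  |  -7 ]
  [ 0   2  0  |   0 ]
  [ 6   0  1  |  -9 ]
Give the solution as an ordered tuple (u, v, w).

(-1, 0, -3)

R1 -> 1/4·R1
  [ 1  -1/2  1/4  |  -7/4 ]
  [ 0     2    0  |     0 ]
  [ 6     0    1  |    -9 ]
R3 -> R3 − 6·R1
  [ 1  -1/2   1/4  |  -7/4 ]
  [ 0     2     0  |     0 ]
  [ 0     3  -1/2  |   3/2 ]
R2 -> 1/2·R2
  [ 1  -1/2   1/4  |  -7/4 ]
  [ 0     1     0  |     0 ]
  [ 0     3  -1/2  |   3/2 ]
R3 -> R3 − 3·R2
  [ 1  -1/2   1/4  |  -7/4 ]
  [ 0     1     0  |     0 ]
  [ 0     0  -1/2  |   3/2 ]
R3 -> -2·R3
  [ 1  -1/2  1/4  |  -7/4 ]
  [ 0     1    0  |     0 ]
  [ 0     0    1  |    -3 ]
R1 -> R1 − 1/4·R3
  [ 1  -1/2  0  |  -1 ]
  [ 0     1  0  |   0 ]
  [ 0     0  1  |  -3 ]
R1 -> R1 + 1/2·R2
  [ 1  0  0  |  -1 ]
  [ 0  1  0  |   0 ]
  [ 0  0  1  |  -3 ]
Reading off the last column: u = -1, v = 0, w = -3.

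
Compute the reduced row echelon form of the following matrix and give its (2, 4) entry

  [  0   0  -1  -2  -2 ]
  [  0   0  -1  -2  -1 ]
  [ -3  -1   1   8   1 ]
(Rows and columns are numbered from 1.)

2

ρ1 ↔ ρ3
ρ1 := -1/3·ρ1
ρ2 := -1·ρ2
ρ3 := ρ3 + ρ2
ρ3 := -1·ρ3
ρ2 := ρ2 − ρ3
ρ1 := ρ1 + 1/3·ρ3
ρ1 := ρ1 + 1/3·ρ2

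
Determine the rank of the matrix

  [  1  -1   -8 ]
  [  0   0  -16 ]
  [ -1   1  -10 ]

rank = 2

Add r1 to r3.
  [ 1  -1   -8 ]
  [ 0   0  -16 ]
  [ 0   0  -18 ]
Multiply r2 by -1/16.
  [ 1  -1   -8 ]
  [ 0   0    1 ]
  [ 0   0  -18 ]
Add 18 times r2 to r3.
  [ 1  -1  -8 ]
  [ 0   0   1 ]
  [ 0   0   0 ]
Add 8 times r2 to r1.
  [ 1  -1  0 ]
  [ 0   0  1 ]
  [ 0   0  0 ]
The reduced form has 2 nonzero rows.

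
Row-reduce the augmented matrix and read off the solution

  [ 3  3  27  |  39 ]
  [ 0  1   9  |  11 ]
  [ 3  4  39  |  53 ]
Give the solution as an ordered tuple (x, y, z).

R1 ← 1/3·R1
  [ 1  1   9  |  13 ]
  [ 0  1   9  |  11 ]
  [ 3  4  39  |  53 ]
R3 ← R3 − 3·R1
  [ 1  1   9  |  13 ]
  [ 0  1   9  |  11 ]
  [ 0  1  12  |  14 ]
R3 ← R3 − R2
  [ 1  1  9  |  13 ]
  [ 0  1  9  |  11 ]
  [ 0  0  3  |   3 ]
R3 ← 1/3·R3
  [ 1  1  9  |  13 ]
  [ 0  1  9  |  11 ]
  [ 0  0  1  |   1 ]
R2 ← R2 − 9·R3
  [ 1  1  9  |  13 ]
  [ 0  1  0  |   2 ]
  [ 0  0  1  |   1 ]
R1 ← R1 − 9·R3
  [ 1  1  0  |  4 ]
  [ 0  1  0  |  2 ]
  [ 0  0  1  |  1 ]
R1 ← R1 − R2
  [ 1  0  0  |  2 ]
  [ 0  1  0  |  2 ]
  [ 0  0  1  |  1 ]
Reading off the last column: x = 2, y = 2, z = 1.

(2, 2, 1)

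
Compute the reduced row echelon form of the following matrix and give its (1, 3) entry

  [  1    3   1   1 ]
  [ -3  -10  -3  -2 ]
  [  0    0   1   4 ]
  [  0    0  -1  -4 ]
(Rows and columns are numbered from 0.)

R2 → R2 + 3·R1
  [ 1   3   1   1 ]
  [ 0  -1   0   1 ]
  [ 0   0   1   4 ]
  [ 0   0  -1  -4 ]
R2 → -1·R2
  [ 1  3   1   1 ]
  [ 0  1   0  -1 ]
  [ 0  0   1   4 ]
  [ 0  0  -1  -4 ]
R4 → R4 + R3
  [ 1  3  1   1 ]
  [ 0  1  0  -1 ]
  [ 0  0  1   4 ]
  [ 0  0  0   0 ]
R1 → R1 − R3
  [ 1  3  0  -3 ]
  [ 0  1  0  -1 ]
  [ 0  0  1   4 ]
  [ 0  0  0   0 ]
R1 → R1 − 3·R2
  [ 1  0  0   0 ]
  [ 0  1  0  -1 ]
  [ 0  0  1   4 ]
  [ 0  0  0   0 ]

-1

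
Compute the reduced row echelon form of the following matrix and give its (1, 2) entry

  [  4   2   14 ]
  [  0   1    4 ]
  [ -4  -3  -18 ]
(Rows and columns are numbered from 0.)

4

R1 → 1/4·R1
  [  1  1/2  7/2 ]
  [  0    1    4 ]
  [ -4   -3  -18 ]
R3 → R3 + 4·R1
  [ 1  1/2  7/2 ]
  [ 0    1    4 ]
  [ 0   -1   -4 ]
R3 → R3 + R2
  [ 1  1/2  7/2 ]
  [ 0    1    4 ]
  [ 0    0    0 ]
R1 → R1 − 1/2·R2
  [ 1  0  3/2 ]
  [ 0  1    4 ]
  [ 0  0    0 ]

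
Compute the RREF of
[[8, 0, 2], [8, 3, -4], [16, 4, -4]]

[[1, 0, 1/4], [0, 1, -2], [0, 0, 0]]

R1 → 1/8·R1
  [  1  0  1/4 ]
  [  8  3   -4 ]
  [ 16  4   -4 ]
R2 → R2 − 8·R1
  [  1  0  1/4 ]
  [  0  3   -6 ]
  [ 16  4   -4 ]
R3 → R3 − 16·R1
  [ 1  0  1/4 ]
  [ 0  3   -6 ]
  [ 0  4   -8 ]
R2 → 1/3·R2
  [ 1  0  1/4 ]
  [ 0  1   -2 ]
  [ 0  4   -8 ]
R3 → R3 − 4·R2
  [ 1  0  1/4 ]
  [ 0  1   -2 ]
  [ 0  0    0 ]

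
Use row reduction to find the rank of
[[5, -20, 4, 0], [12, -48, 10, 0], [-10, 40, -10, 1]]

rank = 3

r1 → 1/5·r1
  [   1   -4  4/5  0 ]
  [  12  -48   10  0 ]
  [ -10   40  -10  1 ]
r2 → r2 − 12·r1
  [   1  -4  4/5  0 ]
  [   0   0  2/5  0 ]
  [ -10  40  -10  1 ]
r3 → r3 + 10·r1
  [ 1  -4  4/5  0 ]
  [ 0   0  2/5  0 ]
  [ 0   0   -2  1 ]
r2 → 5/2·r2
  [ 1  -4  4/5  0 ]
  [ 0   0    1  0 ]
  [ 0   0   -2  1 ]
r3 → r3 + 2·r2
  [ 1  -4  4/5  0 ]
  [ 0   0    1  0 ]
  [ 0   0    0  1 ]
r1 → r1 − 4/5·r2
  [ 1  -4  0  0 ]
  [ 0   0  1  0 ]
  [ 0   0  0  1 ]
The reduced form has 3 nonzero rows.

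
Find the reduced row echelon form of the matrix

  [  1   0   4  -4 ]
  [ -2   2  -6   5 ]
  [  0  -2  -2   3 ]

R2 := R2 + 2·R1
  [ 1   0   4  -4 ]
  [ 0   2   2  -3 ]
  [ 0  -2  -2   3 ]
R2 := 1/2·R2
  [ 1   0   4    -4 ]
  [ 0   1   1  -3/2 ]
  [ 0  -2  -2     3 ]
R3 := R3 + 2·R2
  [ 1  0  4    -4 ]
  [ 0  1  1  -3/2 ]
  [ 0  0  0     0 ]

[[1, 0, 4, -4], [0, 1, 1, -3/2], [0, 0, 0, 0]]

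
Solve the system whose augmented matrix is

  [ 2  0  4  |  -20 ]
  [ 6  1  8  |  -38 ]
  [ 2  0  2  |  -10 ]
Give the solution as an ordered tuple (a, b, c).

(0, 2, -5)

R1 -> 1/2·R1
  [ 1  0  2  |  -10 ]
  [ 6  1  8  |  -38 ]
  [ 2  0  2  |  -10 ]
R2 -> R2 − 6·R1
  [ 1  0   2  |  -10 ]
  [ 0  1  -4  |   22 ]
  [ 2  0   2  |  -10 ]
R3 -> R3 − 2·R1
  [ 1  0   2  |  -10 ]
  [ 0  1  -4  |   22 ]
  [ 0  0  -2  |   10 ]
R3 -> -1/2·R3
  [ 1  0   2  |  -10 ]
  [ 0  1  -4  |   22 ]
  [ 0  0   1  |   -5 ]
R2 -> R2 + 4·R3
  [ 1  0  2  |  -10 ]
  [ 0  1  0  |    2 ]
  [ 0  0  1  |   -5 ]
R1 -> R1 − 2·R3
  [ 1  0  0  |   0 ]
  [ 0  1  0  |   2 ]
  [ 0  0  1  |  -5 ]
Reading off the last column: a = 0, b = 2, c = -5.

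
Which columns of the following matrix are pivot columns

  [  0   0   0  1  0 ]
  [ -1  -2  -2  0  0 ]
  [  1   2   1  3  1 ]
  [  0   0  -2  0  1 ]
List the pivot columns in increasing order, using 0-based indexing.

0, 2, 3, 4

r1 ↔ r2
  [ -1  -2  -2  0  0 ]
  [  0   0   0  1  0 ]
  [  1   2   1  3  1 ]
  [  0   0  -2  0  1 ]
r1 := -1·r1
  [ 1  2   2  0  0 ]
  [ 0  0   0  1  0 ]
  [ 1  2   1  3  1 ]
  [ 0  0  -2  0  1 ]
r3 := r3 − r1
  [ 1  2   2  0  0 ]
  [ 0  0   0  1  0 ]
  [ 0  0  -1  3  1 ]
  [ 0  0  -2  0  1 ]
r2 ↔ r3
  [ 1  2   2  0  0 ]
  [ 0  0  -1  3  1 ]
  [ 0  0   0  1  0 ]
  [ 0  0  -2  0  1 ]
r2 := -1·r2
  [ 1  2   2   0   0 ]
  [ 0  0   1  -3  -1 ]
  [ 0  0   0   1   0 ]
  [ 0  0  -2   0   1 ]
r4 := r4 + 2·r2
  [ 1  2  2   0   0 ]
  [ 0  0  1  -3  -1 ]
  [ 0  0  0   1   0 ]
  [ 0  0  0  -6  -1 ]
r4 := r4 + 6·r3
  [ 1  2  2   0   0 ]
  [ 0  0  1  -3  -1 ]
  [ 0  0  0   1   0 ]
  [ 0  0  0   0  -1 ]
r4 := -1·r4
  [ 1  2  2   0   0 ]
  [ 0  0  1  -3  -1 ]
  [ 0  0  0   1   0 ]
  [ 0  0  0   0   1 ]
r2 := r2 + r4
  [ 1  2  2   0  0 ]
  [ 0  0  1  -3  0 ]
  [ 0  0  0   1  0 ]
  [ 0  0  0   0  1 ]
r2 := r2 + 3·r3
  [ 1  2  2  0  0 ]
  [ 0  0  1  0  0 ]
  [ 0  0  0  1  0 ]
  [ 0  0  0  0  1 ]
r1 := r1 − 2·r2
  [ 1  2  0  0  0 ]
  [ 0  0  1  0  0 ]
  [ 0  0  0  1  0 ]
  [ 0  0  0  0  1 ]
Pivot columns are the columns containing a leading 1.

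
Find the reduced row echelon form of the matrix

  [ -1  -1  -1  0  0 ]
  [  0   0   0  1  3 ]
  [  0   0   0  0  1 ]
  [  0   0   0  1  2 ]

[[1, 1, 1, 0, 0], [0, 0, 0, 1, 0], [0, 0, 0, 0, 1], [0, 0, 0, 0, 0]]

Multiply R1 by -1.
  [ 1  1  1  0  0 ]
  [ 0  0  0  1  3 ]
  [ 0  0  0  0  1 ]
  [ 0  0  0  1  2 ]
Subtract R2 from R4.
  [ 1  1  1  0   0 ]
  [ 0  0  0  1   3 ]
  [ 0  0  0  0   1 ]
  [ 0  0  0  0  -1 ]
Add R3 to R4.
  [ 1  1  1  0  0 ]
  [ 0  0  0  1  3 ]
  [ 0  0  0  0  1 ]
  [ 0  0  0  0  0 ]
Subtract 3 times R3 from R2.
  [ 1  1  1  0  0 ]
  [ 0  0  0  1  0 ]
  [ 0  0  0  0  1 ]
  [ 0  0  0  0  0 ]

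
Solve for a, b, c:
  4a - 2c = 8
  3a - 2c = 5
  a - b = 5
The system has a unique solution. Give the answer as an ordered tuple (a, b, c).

Form the augmented matrix and row-reduce:
  [ 4   0  -2  |  8 ]
  [ 3   0  -2  |  5 ]
  [ 1  -1   0  |  5 ]
R1 ← 1/4·R1
R2 ← R2 − 3·R1
R3 ← R3 − R1
R2 <-> R3
R2 ← -1·R2
R3 ← -2·R3
R2 ← R2 + 1/2·R3
R1 ← R1 + 1/2·R3
Reading off the last column: a = 3, b = -2, c = 2.

(3, -2, 2)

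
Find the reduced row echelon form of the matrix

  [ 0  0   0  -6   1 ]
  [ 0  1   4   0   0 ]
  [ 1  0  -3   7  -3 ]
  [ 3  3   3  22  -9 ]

R1 <-> R3
  [ 1  0  -3   7  -3 ]
  [ 0  1   4   0   0 ]
  [ 0  0   0  -6   1 ]
  [ 3  3   3  22  -9 ]
R4 := R4 − 3·R1
  [ 1  0  -3   7  -3 ]
  [ 0  1   4   0   0 ]
  [ 0  0   0  -6   1 ]
  [ 0  3  12   1   0 ]
R4 := R4 − 3·R2
  [ 1  0  -3   7  -3 ]
  [ 0  1   4   0   0 ]
  [ 0  0   0  -6   1 ]
  [ 0  0   0   1   0 ]
R3 := -1/6·R3
  [ 1  0  -3  7    -3 ]
  [ 0  1   4  0     0 ]
  [ 0  0   0  1  -1/6 ]
  [ 0  0   0  1     0 ]
R4 := R4 − R3
  [ 1  0  -3  7    -3 ]
  [ 0  1   4  0     0 ]
  [ 0  0   0  1  -1/6 ]
  [ 0  0   0  0   1/6 ]
R4 := 6·R4
  [ 1  0  -3  7    -3 ]
  [ 0  1   4  0     0 ]
  [ 0  0   0  1  -1/6 ]
  [ 0  0   0  0     1 ]
R3 := R3 + 1/6·R4
  [ 1  0  -3  7  -3 ]
  [ 0  1   4  0   0 ]
  [ 0  0   0  1   0 ]
  [ 0  0   0  0   1 ]
R1 := R1 + 3·R4
  [ 1  0  -3  7  0 ]
  [ 0  1   4  0  0 ]
  [ 0  0   0  1  0 ]
  [ 0  0   0  0  1 ]
R1 := R1 − 7·R3
  [ 1  0  -3  0  0 ]
  [ 0  1   4  0  0 ]
  [ 0  0   0  1  0 ]
  [ 0  0   0  0  1 ]

[[1, 0, -3, 0, 0], [0, 1, 4, 0, 0], [0, 0, 0, 1, 0], [0, 0, 0, 0, 1]]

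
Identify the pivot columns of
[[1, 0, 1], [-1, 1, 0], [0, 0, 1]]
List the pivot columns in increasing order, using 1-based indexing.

1, 2, 3

r2 ← r2 + r1
  [ 1  0  1 ]
  [ 0  1  1 ]
  [ 0  0  1 ]
r2 ← r2 − r3
  [ 1  0  1 ]
  [ 0  1  0 ]
  [ 0  0  1 ]
r1 ← r1 − r3
  [ 1  0  0 ]
  [ 0  1  0 ]
  [ 0  0  1 ]
Pivot columns are the columns containing a leading 1.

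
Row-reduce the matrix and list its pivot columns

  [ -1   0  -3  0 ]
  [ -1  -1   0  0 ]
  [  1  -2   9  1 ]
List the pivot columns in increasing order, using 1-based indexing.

r1 -> -1·r1
r2 -> r2 + r1
r3 -> r3 − r1
r2 -> -1·r2
r3 -> r3 + 2·r2
Pivot columns are the columns containing a leading 1.

1, 2, 4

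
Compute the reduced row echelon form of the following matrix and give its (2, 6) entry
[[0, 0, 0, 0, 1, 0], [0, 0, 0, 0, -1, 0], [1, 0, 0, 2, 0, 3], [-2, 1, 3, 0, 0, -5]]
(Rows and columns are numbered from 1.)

r1 <=> r3
  [  1  0  0  2   0   3 ]
  [  0  0  0  0  -1   0 ]
  [  0  0  0  0   1   0 ]
  [ -2  1  3  0   0  -5 ]
r4 := r4 + 2·r1
  [ 1  0  0  2   0  3 ]
  [ 0  0  0  0  -1  0 ]
  [ 0  0  0  0   1  0 ]
  [ 0  1  3  4   0  1 ]
r2 <=> r4
  [ 1  0  0  2   0  3 ]
  [ 0  1  3  4   0  1 ]
  [ 0  0  0  0   1  0 ]
  [ 0  0  0  0  -1  0 ]
r4 := r4 + r3
  [ 1  0  0  2  0  3 ]
  [ 0  1  3  4  0  1 ]
  [ 0  0  0  0  1  0 ]
  [ 0  0  0  0  0  0 ]

1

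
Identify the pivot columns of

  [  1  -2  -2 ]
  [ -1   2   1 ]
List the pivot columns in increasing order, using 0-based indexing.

0, 2

ρ2 -> ρ2 + ρ1
  [ 1  -2  -2 ]
  [ 0   0  -1 ]
ρ2 -> -1·ρ2
  [ 1  -2  -2 ]
  [ 0   0   1 ]
ρ1 -> ρ1 + 2·ρ2
  [ 1  -2  0 ]
  [ 0   0  1 ]
Pivot columns are the columns containing a leading 1.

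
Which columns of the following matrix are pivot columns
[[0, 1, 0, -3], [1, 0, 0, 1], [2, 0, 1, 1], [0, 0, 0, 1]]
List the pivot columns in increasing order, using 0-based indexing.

0, 1, 2, 3

ρ1 ↔ ρ2
ρ3 → ρ3 − 2·ρ1
ρ3 → ρ3 + ρ4
ρ2 → ρ2 + 3·ρ4
ρ1 → ρ1 − ρ4
Pivot columns are the columns containing a leading 1.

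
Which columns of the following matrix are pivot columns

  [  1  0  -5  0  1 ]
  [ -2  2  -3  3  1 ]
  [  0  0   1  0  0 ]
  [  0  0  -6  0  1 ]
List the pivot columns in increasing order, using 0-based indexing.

0, 1, 2, 4

R2 ← R2 + 2·R1
  [ 1  0   -5  0  1 ]
  [ 0  2  -13  3  3 ]
  [ 0  0    1  0  0 ]
  [ 0  0   -6  0  1 ]
R2 ← 1/2·R2
  [ 1  0     -5    0    1 ]
  [ 0  1  -13/2  3/2  3/2 ]
  [ 0  0      1    0    0 ]
  [ 0  0     -6    0    1 ]
R4 ← R4 + 6·R3
  [ 1  0     -5    0    1 ]
  [ 0  1  -13/2  3/2  3/2 ]
  [ 0  0      1    0    0 ]
  [ 0  0      0    0    1 ]
R2 ← R2 − 3/2·R4
  [ 1  0     -5    0  1 ]
  [ 0  1  -13/2  3/2  0 ]
  [ 0  0      1    0  0 ]
  [ 0  0      0    0  1 ]
R1 ← R1 − R4
  [ 1  0     -5    0  0 ]
  [ 0  1  -13/2  3/2  0 ]
  [ 0  0      1    0  0 ]
  [ 0  0      0    0  1 ]
R2 ← R2 + 13/2·R3
  [ 1  0  -5    0  0 ]
  [ 0  1   0  3/2  0 ]
  [ 0  0   1    0  0 ]
  [ 0  0   0    0  1 ]
R1 ← R1 + 5·R3
  [ 1  0  0    0  0 ]
  [ 0  1  0  3/2  0 ]
  [ 0  0  1    0  0 ]
  [ 0  0  0    0  1 ]
Pivot columns are the columns containing a leading 1.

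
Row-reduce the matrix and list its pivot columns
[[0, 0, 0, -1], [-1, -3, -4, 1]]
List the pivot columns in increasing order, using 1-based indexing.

1, 4

R1 <=> R2
  [ -1  -3  -4   1 ]
  [  0   0   0  -1 ]
R1 -> -1·R1
  [ 1  3  4  -1 ]
  [ 0  0  0  -1 ]
R2 -> -1·R2
  [ 1  3  4  -1 ]
  [ 0  0  0   1 ]
R1 -> R1 + R2
  [ 1  3  4  0 ]
  [ 0  0  0  1 ]
Pivot columns are the columns containing a leading 1.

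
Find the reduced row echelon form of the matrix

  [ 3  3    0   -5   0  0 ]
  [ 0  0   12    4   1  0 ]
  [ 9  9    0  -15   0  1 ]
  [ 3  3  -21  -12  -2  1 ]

R1 → 1/3·R1
  [ 1  1    0  -5/3   0  0 ]
  [ 0  0   12     4   1  0 ]
  [ 9  9    0   -15   0  1 ]
  [ 3  3  -21   -12  -2  1 ]
R3 → R3 − 9·R1
  [ 1  1    0  -5/3   0  0 ]
  [ 0  0   12     4   1  0 ]
  [ 0  0    0     0   0  1 ]
  [ 3  3  -21   -12  -2  1 ]
R4 → R4 − 3·R1
  [ 1  1    0  -5/3   0  0 ]
  [ 0  0   12     4   1  0 ]
  [ 0  0    0     0   0  1 ]
  [ 0  0  -21    -7  -2  1 ]
R2 → 1/12·R2
  [ 1  1    0  -5/3     0  0 ]
  [ 0  0    1   1/3  1/12  0 ]
  [ 0  0    0     0     0  1 ]
  [ 0  0  -21    -7    -2  1 ]
R4 → R4 + 21·R2
  [ 1  1  0  -5/3     0  0 ]
  [ 0  0  1   1/3  1/12  0 ]
  [ 0  0  0     0     0  1 ]
  [ 0  0  0     0  -1/4  1 ]
R3 ↔ R4
  [ 1  1  0  -5/3     0  0 ]
  [ 0  0  1   1/3  1/12  0 ]
  [ 0  0  0     0  -1/4  1 ]
  [ 0  0  0     0     0  1 ]
R3 → -4·R3
  [ 1  1  0  -5/3     0   0 ]
  [ 0  0  1   1/3  1/12   0 ]
  [ 0  0  0     0     1  -4 ]
  [ 0  0  0     0     0   1 ]
R3 → R3 + 4·R4
  [ 1  1  0  -5/3     0  0 ]
  [ 0  0  1   1/3  1/12  0 ]
  [ 0  0  0     0     1  0 ]
  [ 0  0  0     0     0  1 ]
R2 → R2 − 1/12·R3
  [ 1  1  0  -5/3  0  0 ]
  [ 0  0  1   1/3  0  0 ]
  [ 0  0  0     0  1  0 ]
  [ 0  0  0     0  0  1 ]

[[1, 1, 0, -5/3, 0, 0], [0, 0, 1, 1/3, 0, 0], [0, 0, 0, 0, 1, 0], [0, 0, 0, 0, 0, 1]]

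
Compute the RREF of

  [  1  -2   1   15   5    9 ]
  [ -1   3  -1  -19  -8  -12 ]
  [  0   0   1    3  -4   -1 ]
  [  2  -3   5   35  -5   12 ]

[[1, 0, 0, 4, 3, 4], [0, 1, 0, -4, -3, -3], [0, 0, 1, 3, -4, -1], [0, 0, 0, 0, 0, 0]]

r2 -> r2 + r1
  [ 1  -2  1  15   5   9 ]
  [ 0   1  0  -4  -3  -3 ]
  [ 0   0  1   3  -4  -1 ]
  [ 2  -3  5  35  -5  12 ]
r4 -> r4 − 2·r1
  [ 1  -2  1  15    5   9 ]
  [ 0   1  0  -4   -3  -3 ]
  [ 0   0  1   3   -4  -1 ]
  [ 0   1  3   5  -15  -6 ]
r4 -> r4 − r2
  [ 1  -2  1  15    5   9 ]
  [ 0   1  0  -4   -3  -3 ]
  [ 0   0  1   3   -4  -1 ]
  [ 0   0  3   9  -12  -3 ]
r4 -> r4 − 3·r3
  [ 1  -2  1  15   5   9 ]
  [ 0   1  0  -4  -3  -3 ]
  [ 0   0  1   3  -4  -1 ]
  [ 0   0  0   0   0   0 ]
r1 -> r1 − r3
  [ 1  -2  0  12   9  10 ]
  [ 0   1  0  -4  -3  -3 ]
  [ 0   0  1   3  -4  -1 ]
  [ 0   0  0   0   0   0 ]
r1 -> r1 + 2·r2
  [ 1  0  0   4   3   4 ]
  [ 0  1  0  -4  -3  -3 ]
  [ 0  0  1   3  -4  -1 ]
  [ 0  0  0   0   0   0 ]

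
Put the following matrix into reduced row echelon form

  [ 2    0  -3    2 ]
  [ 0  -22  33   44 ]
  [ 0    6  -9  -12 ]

[[1, 0, -3/2, 1], [0, 1, -3/2, -2], [0, 0, 0, 0]]

Multiply r1 by 1/2.
  [ 1    0  -3/2    1 ]
  [ 0  -22    33   44 ]
  [ 0    6    -9  -12 ]
Multiply r2 by -1/22.
  [ 1  0  -3/2    1 ]
  [ 0  1  -3/2   -2 ]
  [ 0  6    -9  -12 ]
Subtract 6 times r2 from r3.
  [ 1  0  -3/2   1 ]
  [ 0  1  -3/2  -2 ]
  [ 0  0     0   0 ]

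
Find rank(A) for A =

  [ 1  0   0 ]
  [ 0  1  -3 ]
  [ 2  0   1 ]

rank = 3

Subtract 2 times R1 from R3.
  [ 1  0   0 ]
  [ 0  1  -3 ]
  [ 0  0   1 ]
Add 3 times R3 to R2.
  [ 1  0  0 ]
  [ 0  1  0 ]
  [ 0  0  1 ]
The reduced form has 3 nonzero rows.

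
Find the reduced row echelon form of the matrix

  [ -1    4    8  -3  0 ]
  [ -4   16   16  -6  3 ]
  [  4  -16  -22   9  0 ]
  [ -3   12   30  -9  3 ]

R1 -> -1·R1
  [  1   -4   -8   3  0 ]
  [ -4   16   16  -6  3 ]
  [  4  -16  -22   9  0 ]
  [ -3   12   30  -9  3 ]
R2 -> R2 + 4·R1
  [  1   -4   -8   3  0 ]
  [  0    0  -16   6  3 ]
  [  4  -16  -22   9  0 ]
  [ -3   12   30  -9  3 ]
R3 -> R3 − 4·R1
  [  1  -4   -8   3  0 ]
  [  0   0  -16   6  3 ]
  [  0   0   10  -3  0 ]
  [ -3  12   30  -9  3 ]
R4 -> R4 + 3·R1
  [ 1  -4   -8   3  0 ]
  [ 0   0  -16   6  3 ]
  [ 0   0   10  -3  0 ]
  [ 0   0    6   0  3 ]
R2 -> -1/16·R2
  [ 1  -4  -8     3      0 ]
  [ 0   0   1  -3/8  -3/16 ]
  [ 0   0  10    -3      0 ]
  [ 0   0   6     0      3 ]
R3 -> R3 − 10·R2
  [ 1  -4  -8     3      0 ]
  [ 0   0   1  -3/8  -3/16 ]
  [ 0   0   0   3/4   15/8 ]
  [ 0   0   6     0      3 ]
R4 -> R4 − 6·R2
  [ 1  -4  -8     3      0 ]
  [ 0   0   1  -3/8  -3/16 ]
  [ 0   0   0   3/4   15/8 ]
  [ 0   0   0   9/4   33/8 ]
R3 -> 4/3·R3
  [ 1  -4  -8     3      0 ]
  [ 0   0   1  -3/8  -3/16 ]
  [ 0   0   0     1    5/2 ]
  [ 0   0   0   9/4   33/8 ]
R4 -> R4 − 9/4·R3
  [ 1  -4  -8     3      0 ]
  [ 0   0   1  -3/8  -3/16 ]
  [ 0   0   0     1    5/2 ]
  [ 0   0   0     0   -3/2 ]
R4 -> -2/3·R4
  [ 1  -4  -8     3      0 ]
  [ 0   0   1  -3/8  -3/16 ]
  [ 0   0   0     1    5/2 ]
  [ 0   0   0     0      1 ]
R3 -> R3 − 5/2·R4
  [ 1  -4  -8     3      0 ]
  [ 0   0   1  -3/8  -3/16 ]
  [ 0   0   0     1      0 ]
  [ 0   0   0     0      1 ]
R2 -> R2 + 3/16·R4
  [ 1  -4  -8     3  0 ]
  [ 0   0   1  -3/8  0 ]
  [ 0   0   0     1  0 ]
  [ 0   0   0     0  1 ]
R2 -> R2 + 3/8·R3
  [ 1  -4  -8  3  0 ]
  [ 0   0   1  0  0 ]
  [ 0   0   0  1  0 ]
  [ 0   0   0  0  1 ]
R1 -> R1 − 3·R3
  [ 1  -4  -8  0  0 ]
  [ 0   0   1  0  0 ]
  [ 0   0   0  1  0 ]
  [ 0   0   0  0  1 ]
R1 -> R1 + 8·R2
  [ 1  -4  0  0  0 ]
  [ 0   0  1  0  0 ]
  [ 0   0  0  1  0 ]
  [ 0   0  0  0  1 ]

[[1, -4, 0, 0, 0], [0, 0, 1, 0, 0], [0, 0, 0, 1, 0], [0, 0, 0, 0, 1]]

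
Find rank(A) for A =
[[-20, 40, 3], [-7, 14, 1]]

R1 ← -1/20·R1
R2 ← R2 + 7·R1
R2 ← -20·R2
R1 ← R1 + 3/20·R2
The reduced form has 2 nonzero rows.

rank = 2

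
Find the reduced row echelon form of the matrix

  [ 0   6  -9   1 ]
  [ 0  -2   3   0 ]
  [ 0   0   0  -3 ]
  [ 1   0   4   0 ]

[[1, 0, 4, 0], [0, 1, -3/2, 0], [0, 0, 0, 1], [0, 0, 0, 0]]

ρ1 <-> ρ4
  [ 1   0   4   0 ]
  [ 0  -2   3   0 ]
  [ 0   0   0  -3 ]
  [ 0   6  -9   1 ]
ρ2 ← -1/2·ρ2
  [ 1  0     4   0 ]
  [ 0  1  -3/2   0 ]
  [ 0  0     0  -3 ]
  [ 0  6    -9   1 ]
ρ4 ← ρ4 − 6·ρ2
  [ 1  0     4   0 ]
  [ 0  1  -3/2   0 ]
  [ 0  0     0  -3 ]
  [ 0  0     0   1 ]
ρ3 ← -1/3·ρ3
  [ 1  0     4  0 ]
  [ 0  1  -3/2  0 ]
  [ 0  0     0  1 ]
  [ 0  0     0  1 ]
ρ4 ← ρ4 − ρ3
  [ 1  0     4  0 ]
  [ 0  1  -3/2  0 ]
  [ 0  0     0  1 ]
  [ 0  0     0  0 ]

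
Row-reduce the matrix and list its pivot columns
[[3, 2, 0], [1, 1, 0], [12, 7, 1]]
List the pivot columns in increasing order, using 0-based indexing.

0, 1, 2

ρ1 → 1/3·ρ1
  [  1  2/3  0 ]
  [  1    1  0 ]
  [ 12    7  1 ]
ρ2 → ρ2 − ρ1
  [  1  2/3  0 ]
  [  0  1/3  0 ]
  [ 12    7  1 ]
ρ3 → ρ3 − 12·ρ1
  [ 1  2/3  0 ]
  [ 0  1/3  0 ]
  [ 0   -1  1 ]
ρ2 → 3·ρ2
  [ 1  2/3  0 ]
  [ 0    1  0 ]
  [ 0   -1  1 ]
ρ3 → ρ3 + ρ2
  [ 1  2/3  0 ]
  [ 0    1  0 ]
  [ 0    0  1 ]
ρ1 → ρ1 − 2/3·ρ2
  [ 1  0  0 ]
  [ 0  1  0 ]
  [ 0  0  1 ]
Pivot columns are the columns containing a leading 1.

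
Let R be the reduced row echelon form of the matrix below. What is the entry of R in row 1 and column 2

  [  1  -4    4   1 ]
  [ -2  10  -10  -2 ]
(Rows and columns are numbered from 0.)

R2 -> R2 + 2·R1
R2 -> 1/2·R2
R1 -> R1 + 4·R2

-1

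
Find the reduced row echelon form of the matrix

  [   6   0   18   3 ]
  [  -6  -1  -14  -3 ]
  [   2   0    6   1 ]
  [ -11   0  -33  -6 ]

[[1, 0, 3, 0], [0, 1, -4, 0], [0, 0, 0, 1], [0, 0, 0, 0]]

R1 ← 1/6·R1
R2 ← R2 + 6·R1
R3 ← R3 − 2·R1
R4 ← R4 + 11·R1
R2 ← -1·R2
R3 <=> R4
R3 ← -2·R3
R1 ← R1 − 1/2·R3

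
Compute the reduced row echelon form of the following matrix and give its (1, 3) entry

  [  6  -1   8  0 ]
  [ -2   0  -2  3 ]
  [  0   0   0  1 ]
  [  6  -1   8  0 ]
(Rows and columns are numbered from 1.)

R1 -> 1/6·R1
  [  1  -1/6  4/3  0 ]
  [ -2     0   -2  3 ]
  [  0     0    0  1 ]
  [  6    -1    8  0 ]
R2 -> R2 + 2·R1
  [ 1  -1/6  4/3  0 ]
  [ 0  -1/3  2/3  3 ]
  [ 0     0    0  1 ]
  [ 6    -1    8  0 ]
R4 -> R4 − 6·R1
  [ 1  -1/6  4/3  0 ]
  [ 0  -1/3  2/3  3 ]
  [ 0     0    0  1 ]
  [ 0     0    0  0 ]
R2 -> -3·R2
  [ 1  -1/6  4/3   0 ]
  [ 0     1   -2  -9 ]
  [ 0     0    0   1 ]
  [ 0     0    0   0 ]
R2 -> R2 + 9·R3
  [ 1  -1/6  4/3  0 ]
  [ 0     1   -2  0 ]
  [ 0     0    0  1 ]
  [ 0     0    0  0 ]
R1 -> R1 + 1/6·R2
  [ 1  0   1  0 ]
  [ 0  1  -2  0 ]
  [ 0  0   0  1 ]
  [ 0  0   0  0 ]

1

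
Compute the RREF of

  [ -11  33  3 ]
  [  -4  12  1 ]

Multiply R1 by -1/11.
  [  1  -3  -3/11 ]
  [ -4  12      1 ]
Add 4 times R1 to R2.
  [ 1  -3  -3/11 ]
  [ 0   0  -1/11 ]
Multiply R2 by -11.
  [ 1  -3  -3/11 ]
  [ 0   0      1 ]
Add 3/11 times R2 to R1.
  [ 1  -3  0 ]
  [ 0   0  1 ]

[[1, -3, 0], [0, 0, 1]]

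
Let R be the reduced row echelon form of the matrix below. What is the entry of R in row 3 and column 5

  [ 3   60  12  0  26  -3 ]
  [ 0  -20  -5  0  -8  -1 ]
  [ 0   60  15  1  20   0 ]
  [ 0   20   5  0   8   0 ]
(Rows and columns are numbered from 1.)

r1 -> 1/3·r1
  [ 1   20   4  0  26/3  -1 ]
  [ 0  -20  -5  0    -8  -1 ]
  [ 0   60  15  1    20   0 ]
  [ 0   20   5  0     8   0 ]
r2 -> -1/20·r2
  [ 1  20    4  0  26/3    -1 ]
  [ 0   1  1/4  0   2/5  1/20 ]
  [ 0  60   15  1    20     0 ]
  [ 0  20    5  0     8     0 ]
r3 -> r3 − 60·r2
  [ 1  20    4  0  26/3    -1 ]
  [ 0   1  1/4  0   2/5  1/20 ]
  [ 0   0    0  1    -4    -3 ]
  [ 0  20    5  0     8     0 ]
r4 -> r4 − 20·r2
  [ 1  20    4  0  26/3    -1 ]
  [ 0   1  1/4  0   2/5  1/20 ]
  [ 0   0    0  1    -4    -3 ]
  [ 0   0    0  0     0    -1 ]
r4 -> -1·r4
  [ 1  20    4  0  26/3    -1 ]
  [ 0   1  1/4  0   2/5  1/20 ]
  [ 0   0    0  1    -4    -3 ]
  [ 0   0    0  0     0     1 ]
r3 -> r3 + 3·r4
  [ 1  20    4  0  26/3    -1 ]
  [ 0   1  1/4  0   2/5  1/20 ]
  [ 0   0    0  1    -4     0 ]
  [ 0   0    0  0     0     1 ]
r2 -> r2 − 1/20·r4
  [ 1  20    4  0  26/3  -1 ]
  [ 0   1  1/4  0   2/5   0 ]
  [ 0   0    0  1    -4   0 ]
  [ 0   0    0  0     0   1 ]
r1 -> r1 + r4
  [ 1  20    4  0  26/3  0 ]
  [ 0   1  1/4  0   2/5  0 ]
  [ 0   0    0  1    -4  0 ]
  [ 0   0    0  0     0  1 ]
r1 -> r1 − 20·r2
  [ 1  0   -1  0  2/3  0 ]
  [ 0  1  1/4  0  2/5  0 ]
  [ 0  0    0  1   -4  0 ]
  [ 0  0    0  0    0  1 ]

-4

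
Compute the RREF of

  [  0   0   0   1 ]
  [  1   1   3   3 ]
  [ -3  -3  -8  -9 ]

[[1, 1, 0, 0], [0, 0, 1, 0], [0, 0, 0, 1]]

R1 ↔ R2
  [  1   1   3   3 ]
  [  0   0   0   1 ]
  [ -3  -3  -8  -9 ]
R3 -> R3 + 3·R1
  [ 1  1  3  3 ]
  [ 0  0  0  1 ]
  [ 0  0  1  0 ]
R2 ↔ R3
  [ 1  1  3  3 ]
  [ 0  0  1  0 ]
  [ 0  0  0  1 ]
R1 -> R1 − 3·R3
  [ 1  1  3  0 ]
  [ 0  0  1  0 ]
  [ 0  0  0  1 ]
R1 -> R1 − 3·R2
  [ 1  1  0  0 ]
  [ 0  0  1  0 ]
  [ 0  0  0  1 ]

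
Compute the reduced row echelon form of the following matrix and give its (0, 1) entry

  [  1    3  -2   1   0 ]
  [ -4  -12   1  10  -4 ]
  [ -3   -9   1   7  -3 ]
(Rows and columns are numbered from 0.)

R2 := R2 + 4·R1
  [  1   3  -2   1   0 ]
  [  0   0  -7  14  -4 ]
  [ -3  -9   1   7  -3 ]
R3 := R3 + 3·R1
  [ 1  3  -2   1   0 ]
  [ 0  0  -7  14  -4 ]
  [ 0  0  -5  10  -3 ]
R2 := -1/7·R2
  [ 1  3  -2   1    0 ]
  [ 0  0   1  -2  4/7 ]
  [ 0  0  -5  10   -3 ]
R3 := R3 + 5·R2
  [ 1  3  -2   1     0 ]
  [ 0  0   1  -2   4/7 ]
  [ 0  0   0   0  -1/7 ]
R3 := -7·R3
  [ 1  3  -2   1    0 ]
  [ 0  0   1  -2  4/7 ]
  [ 0  0   0   0    1 ]
R2 := R2 − 4/7·R3
  [ 1  3  -2   1  0 ]
  [ 0  0   1  -2  0 ]
  [ 0  0   0   0  1 ]
R1 := R1 + 2·R2
  [ 1  3  0  -3  0 ]
  [ 0  0  1  -2  0 ]
  [ 0  0  0   0  1 ]

3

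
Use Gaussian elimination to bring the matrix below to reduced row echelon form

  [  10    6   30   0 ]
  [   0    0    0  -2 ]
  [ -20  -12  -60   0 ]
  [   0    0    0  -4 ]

[[1, 3/5, 3, 0], [0, 0, 0, 1], [0, 0, 0, 0], [0, 0, 0, 0]]

R1 → 1/10·R1
  [   1  3/5    3   0 ]
  [   0    0    0  -2 ]
  [ -20  -12  -60   0 ]
  [   0    0    0  -4 ]
R3 → R3 + 20·R1
  [ 1  3/5  3   0 ]
  [ 0    0  0  -2 ]
  [ 0    0  0   0 ]
  [ 0    0  0  -4 ]
R2 → -1/2·R2
  [ 1  3/5  3   0 ]
  [ 0    0  0   1 ]
  [ 0    0  0   0 ]
  [ 0    0  0  -4 ]
R4 → R4 + 4·R2
  [ 1  3/5  3  0 ]
  [ 0    0  0  1 ]
  [ 0    0  0  0 ]
  [ 0    0  0  0 ]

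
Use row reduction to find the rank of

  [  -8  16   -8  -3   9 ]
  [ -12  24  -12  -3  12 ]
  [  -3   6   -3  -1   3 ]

R1 := -1/8·R1
  [   1  -2    1  3/8  -9/8 ]
  [ -12  24  -12   -3    12 ]
  [  -3   6   -3   -1     3 ]
R2 := R2 + 12·R1
  [  1  -2   1  3/8  -9/8 ]
  [  0   0   0  3/2  -3/2 ]
  [ -3   6  -3   -1     3 ]
R3 := R3 + 3·R1
  [ 1  -2  1  3/8  -9/8 ]
  [ 0   0  0  3/2  -3/2 ]
  [ 0   0  0  1/8  -3/8 ]
R2 := 2/3·R2
  [ 1  -2  1  3/8  -9/8 ]
  [ 0   0  0    1    -1 ]
  [ 0   0  0  1/8  -3/8 ]
R3 := R3 − 1/8·R2
  [ 1  -2  1  3/8  -9/8 ]
  [ 0   0  0    1    -1 ]
  [ 0   0  0    0  -1/4 ]
R3 := -4·R3
  [ 1  -2  1  3/8  -9/8 ]
  [ 0   0  0    1    -1 ]
  [ 0   0  0    0     1 ]
R2 := R2 + R3
  [ 1  -2  1  3/8  -9/8 ]
  [ 0   0  0    1     0 ]
  [ 0   0  0    0     1 ]
R1 := R1 + 9/8·R3
  [ 1  -2  1  3/8  0 ]
  [ 0   0  0    1  0 ]
  [ 0   0  0    0  1 ]
R1 := R1 − 3/8·R2
  [ 1  -2  1  0  0 ]
  [ 0   0  0  1  0 ]
  [ 0   0  0  0  1 ]
The reduced form has 3 nonzero rows.

rank = 3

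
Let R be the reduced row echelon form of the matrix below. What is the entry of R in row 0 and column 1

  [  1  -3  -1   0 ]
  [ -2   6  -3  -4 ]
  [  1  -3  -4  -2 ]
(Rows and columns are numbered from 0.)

-3

Add 2 times R1 to R2.
  [ 1  -3  -1   0 ]
  [ 0   0  -5  -4 ]
  [ 1  -3  -4  -2 ]
Subtract R1 from R3.
  [ 1  -3  -1   0 ]
  [ 0   0  -5  -4 ]
  [ 0   0  -3  -2 ]
Multiply R2 by -1/5.
  [ 1  -3  -1    0 ]
  [ 0   0   1  4/5 ]
  [ 0   0  -3   -2 ]
Add 3 times R2 to R3.
  [ 1  -3  -1    0 ]
  [ 0   0   1  4/5 ]
  [ 0   0   0  2/5 ]
Multiply R3 by 5/2.
  [ 1  -3  -1    0 ]
  [ 0   0   1  4/5 ]
  [ 0   0   0    1 ]
Subtract 4/5 times R3 from R2.
  [ 1  -3  -1  0 ]
  [ 0   0   1  0 ]
  [ 0   0   0  1 ]
Add R2 to R1.
  [ 1  -3  0  0 ]
  [ 0   0  1  0 ]
  [ 0   0  0  1 ]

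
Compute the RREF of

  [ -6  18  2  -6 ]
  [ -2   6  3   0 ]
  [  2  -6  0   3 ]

R1 := -1/6·R1
R2 := R2 + 2·R1
R3 := R3 − 2·R1
R2 := 3/7·R2
R3 := R3 − 2/3·R2
R3 := 7/3·R3
R2 := R2 − 6/7·R3
R1 := R1 − R3
R1 := R1 + 1/3·R2

[[1, -3, 0, 0], [0, 0, 1, 0], [0, 0, 0, 1]]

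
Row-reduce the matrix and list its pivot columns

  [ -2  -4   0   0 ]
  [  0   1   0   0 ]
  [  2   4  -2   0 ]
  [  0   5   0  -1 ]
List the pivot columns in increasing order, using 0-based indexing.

R1 → -1/2·R1
R3 → R3 − 2·R1
R4 → R4 − 5·R2
R3 → -1/2·R3
R4 → -1·R4
R1 → R1 − 2·R2
Pivot columns are the columns containing a leading 1.

0, 1, 2, 3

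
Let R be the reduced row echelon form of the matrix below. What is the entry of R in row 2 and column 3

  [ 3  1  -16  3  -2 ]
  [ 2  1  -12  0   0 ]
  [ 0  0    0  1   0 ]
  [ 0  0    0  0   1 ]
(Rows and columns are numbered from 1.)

R1 → 1/3·R1
  [ 1  1/3  -16/3  1  -2/3 ]
  [ 2    1    -12  0     0 ]
  [ 0    0      0  1     0 ]
  [ 0    0      0  0     1 ]
R2 → R2 − 2·R1
  [ 1  1/3  -16/3   1  -2/3 ]
  [ 0  1/3   -4/3  -2   4/3 ]
  [ 0    0      0   1     0 ]
  [ 0    0      0   0     1 ]
R2 → 3·R2
  [ 1  1/3  -16/3   1  -2/3 ]
  [ 0    1     -4  -6     4 ]
  [ 0    0      0   1     0 ]
  [ 0    0      0   0     1 ]
R2 → R2 − 4·R4
  [ 1  1/3  -16/3   1  -2/3 ]
  [ 0    1     -4  -6     0 ]
  [ 0    0      0   1     0 ]
  [ 0    0      0   0     1 ]
R1 → R1 + 2/3·R4
  [ 1  1/3  -16/3   1  0 ]
  [ 0    1     -4  -6  0 ]
  [ 0    0      0   1  0 ]
  [ 0    0      0   0  1 ]
R2 → R2 + 6·R3
  [ 1  1/3  -16/3  1  0 ]
  [ 0    1     -4  0  0 ]
  [ 0    0      0  1  0 ]
  [ 0    0      0  0  1 ]
R1 → R1 − R3
  [ 1  1/3  -16/3  0  0 ]
  [ 0    1     -4  0  0 ]
  [ 0    0      0  1  0 ]
  [ 0    0      0  0  1 ]
R1 → R1 − 1/3·R2
  [ 1  0  -4  0  0 ]
  [ 0  1  -4  0  0 ]
  [ 0  0   0  1  0 ]
  [ 0  0   0  0  1 ]

-4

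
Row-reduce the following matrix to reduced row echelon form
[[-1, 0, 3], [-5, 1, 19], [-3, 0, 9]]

[[1, 0, -3], [0, 1, 4], [0, 0, 0]]

R1 := -1·R1
  [  1  0  -3 ]
  [ -5  1  19 ]
  [ -3  0   9 ]
R2 := R2 + 5·R1
  [  1  0  -3 ]
  [  0  1   4 ]
  [ -3  0   9 ]
R3 := R3 + 3·R1
  [ 1  0  -3 ]
  [ 0  1   4 ]
  [ 0  0   0 ]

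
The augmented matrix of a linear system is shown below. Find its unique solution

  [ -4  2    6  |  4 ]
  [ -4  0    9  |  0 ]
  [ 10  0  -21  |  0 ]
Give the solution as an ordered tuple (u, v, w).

(0, 2, 0)

R1 := -1/4·R1
  [  1  -1/2  -3/2  |  -1 ]
  [ -4     0     9  |   0 ]
  [ 10     0   -21  |   0 ]
R2 := R2 + 4·R1
  [  1  -1/2  -3/2  |  -1 ]
  [  0    -2     3  |  -4 ]
  [ 10     0   -21  |   0 ]
R3 := R3 − 10·R1
  [ 1  -1/2  -3/2  |  -1 ]
  [ 0    -2     3  |  -4 ]
  [ 0     5    -6  |  10 ]
R2 := -1/2·R2
  [ 1  -1/2  -3/2  |  -1 ]
  [ 0     1  -3/2  |   2 ]
  [ 0     5    -6  |  10 ]
R3 := R3 − 5·R2
  [ 1  -1/2  -3/2  |  -1 ]
  [ 0     1  -3/2  |   2 ]
  [ 0     0   3/2  |   0 ]
R3 := 2/3·R3
  [ 1  -1/2  -3/2  |  -1 ]
  [ 0     1  -3/2  |   2 ]
  [ 0     0     1  |   0 ]
R2 := R2 + 3/2·R3
  [ 1  -1/2  -3/2  |  -1 ]
  [ 0     1     0  |   2 ]
  [ 0     0     1  |   0 ]
R1 := R1 + 3/2·R3
  [ 1  -1/2  0  |  -1 ]
  [ 0     1  0  |   2 ]
  [ 0     0  1  |   0 ]
R1 := R1 + 1/2·R2
  [ 1  0  0  |  0 ]
  [ 0  1  0  |  2 ]
  [ 0  0  1  |  0 ]
Reading off the last column: u = 0, v = 2, w = 0.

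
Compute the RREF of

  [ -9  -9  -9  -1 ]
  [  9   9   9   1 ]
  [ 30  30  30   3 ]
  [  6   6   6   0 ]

[[1, 1, 1, 0], [0, 0, 0, 1], [0, 0, 0, 0], [0, 0, 0, 0]]

R1 → -1/9·R1
R2 → R2 − 9·R1
R3 → R3 − 30·R1
R4 → R4 − 6·R1
R2 ↔ R3
R2 → -3·R2
R4 → R4 + 2/3·R2
R1 → R1 − 1/9·R2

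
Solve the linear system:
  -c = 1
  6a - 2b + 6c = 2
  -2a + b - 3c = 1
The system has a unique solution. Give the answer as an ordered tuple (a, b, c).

(2, 2, -1)

Form the augmented matrix and row-reduce:
  [  0   0  -1  |  1 ]
  [  6  -2   6  |  2 ]
  [ -2   1  -3  |  1 ]
r1 ↔ r2
  [  6  -2   6  |  2 ]
  [  0   0  -1  |  1 ]
  [ -2   1  -3  |  1 ]
r1 ← 1/6·r1
  [  1  -1/3   1  |  1/3 ]
  [  0     0  -1  |    1 ]
  [ -2     1  -3  |    1 ]
r3 ← r3 + 2·r1
  [ 1  -1/3   1  |  1/3 ]
  [ 0     0  -1  |    1 ]
  [ 0   1/3  -1  |  5/3 ]
r2 ↔ r3
  [ 1  -1/3   1  |  1/3 ]
  [ 0   1/3  -1  |  5/3 ]
  [ 0     0  -1  |    1 ]
r2 ← 3·r2
  [ 1  -1/3   1  |  1/3 ]
  [ 0     1  -3  |    5 ]
  [ 0     0  -1  |    1 ]
r3 ← -1·r3
  [ 1  -1/3   1  |  1/3 ]
  [ 0     1  -3  |    5 ]
  [ 0     0   1  |   -1 ]
r2 ← r2 + 3·r3
  [ 1  -1/3  1  |  1/3 ]
  [ 0     1  0  |    2 ]
  [ 0     0  1  |   -1 ]
r1 ← r1 − r3
  [ 1  -1/3  0  |  4/3 ]
  [ 0     1  0  |    2 ]
  [ 0     0  1  |   -1 ]
r1 ← r1 + 1/3·r2
  [ 1  0  0  |   2 ]
  [ 0  1  0  |   2 ]
  [ 0  0  1  |  -1 ]
Reading off the last column: a = 2, b = 2, c = -1.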